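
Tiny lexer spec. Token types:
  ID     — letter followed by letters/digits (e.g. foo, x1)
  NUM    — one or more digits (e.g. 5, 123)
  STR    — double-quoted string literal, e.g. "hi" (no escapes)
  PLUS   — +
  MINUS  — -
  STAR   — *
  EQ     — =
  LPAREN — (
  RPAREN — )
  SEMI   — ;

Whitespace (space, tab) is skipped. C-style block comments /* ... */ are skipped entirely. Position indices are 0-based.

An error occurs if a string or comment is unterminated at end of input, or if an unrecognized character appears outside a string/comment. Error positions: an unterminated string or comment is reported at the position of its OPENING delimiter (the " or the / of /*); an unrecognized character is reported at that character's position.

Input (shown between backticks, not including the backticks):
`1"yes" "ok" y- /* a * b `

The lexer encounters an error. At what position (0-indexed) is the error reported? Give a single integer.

pos=0: emit NUM '1' (now at pos=1)
pos=1: enter STRING mode
pos=1: emit STR "yes" (now at pos=6)
pos=7: enter STRING mode
pos=7: emit STR "ok" (now at pos=11)
pos=12: emit ID 'y' (now at pos=13)
pos=13: emit MINUS '-'
pos=15: enter COMMENT mode (saw '/*')
pos=15: ERROR — unterminated comment (reached EOF)

Answer: 15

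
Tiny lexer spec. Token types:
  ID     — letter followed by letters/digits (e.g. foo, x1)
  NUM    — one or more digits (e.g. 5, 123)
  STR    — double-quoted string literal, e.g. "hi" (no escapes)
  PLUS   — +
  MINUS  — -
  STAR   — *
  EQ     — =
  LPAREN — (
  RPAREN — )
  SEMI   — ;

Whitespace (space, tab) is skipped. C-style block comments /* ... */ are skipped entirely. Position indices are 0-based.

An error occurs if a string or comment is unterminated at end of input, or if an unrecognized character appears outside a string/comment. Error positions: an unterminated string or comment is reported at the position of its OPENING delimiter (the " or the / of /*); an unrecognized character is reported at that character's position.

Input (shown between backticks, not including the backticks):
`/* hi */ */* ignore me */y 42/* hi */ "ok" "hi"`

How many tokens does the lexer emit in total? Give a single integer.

Answer: 5

Derivation:
pos=0: enter COMMENT mode (saw '/*')
exit COMMENT mode (now at pos=8)
pos=9: emit STAR '*'
pos=10: enter COMMENT mode (saw '/*')
exit COMMENT mode (now at pos=25)
pos=25: emit ID 'y' (now at pos=26)
pos=27: emit NUM '42' (now at pos=29)
pos=29: enter COMMENT mode (saw '/*')
exit COMMENT mode (now at pos=37)
pos=38: enter STRING mode
pos=38: emit STR "ok" (now at pos=42)
pos=43: enter STRING mode
pos=43: emit STR "hi" (now at pos=47)
DONE. 5 tokens: [STAR, ID, NUM, STR, STR]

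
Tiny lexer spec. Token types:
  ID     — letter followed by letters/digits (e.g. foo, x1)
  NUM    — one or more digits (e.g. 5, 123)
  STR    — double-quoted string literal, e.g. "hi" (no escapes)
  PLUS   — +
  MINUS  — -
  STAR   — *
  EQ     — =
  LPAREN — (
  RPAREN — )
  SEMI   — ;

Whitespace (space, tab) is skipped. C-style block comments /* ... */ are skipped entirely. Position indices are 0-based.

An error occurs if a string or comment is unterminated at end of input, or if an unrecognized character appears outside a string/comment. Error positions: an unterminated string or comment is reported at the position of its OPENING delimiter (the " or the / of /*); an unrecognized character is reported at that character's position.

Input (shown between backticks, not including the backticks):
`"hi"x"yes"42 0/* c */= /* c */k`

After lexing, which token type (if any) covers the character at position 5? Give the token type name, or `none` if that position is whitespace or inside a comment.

pos=0: enter STRING mode
pos=0: emit STR "hi" (now at pos=4)
pos=4: emit ID 'x' (now at pos=5)
pos=5: enter STRING mode
pos=5: emit STR "yes" (now at pos=10)
pos=10: emit NUM '42' (now at pos=12)
pos=13: emit NUM '0' (now at pos=14)
pos=14: enter COMMENT mode (saw '/*')
exit COMMENT mode (now at pos=21)
pos=21: emit EQ '='
pos=23: enter COMMENT mode (saw '/*')
exit COMMENT mode (now at pos=30)
pos=30: emit ID 'k' (now at pos=31)
DONE. 7 tokens: [STR, ID, STR, NUM, NUM, EQ, ID]
Position 5: char is '"' -> STR

Answer: STR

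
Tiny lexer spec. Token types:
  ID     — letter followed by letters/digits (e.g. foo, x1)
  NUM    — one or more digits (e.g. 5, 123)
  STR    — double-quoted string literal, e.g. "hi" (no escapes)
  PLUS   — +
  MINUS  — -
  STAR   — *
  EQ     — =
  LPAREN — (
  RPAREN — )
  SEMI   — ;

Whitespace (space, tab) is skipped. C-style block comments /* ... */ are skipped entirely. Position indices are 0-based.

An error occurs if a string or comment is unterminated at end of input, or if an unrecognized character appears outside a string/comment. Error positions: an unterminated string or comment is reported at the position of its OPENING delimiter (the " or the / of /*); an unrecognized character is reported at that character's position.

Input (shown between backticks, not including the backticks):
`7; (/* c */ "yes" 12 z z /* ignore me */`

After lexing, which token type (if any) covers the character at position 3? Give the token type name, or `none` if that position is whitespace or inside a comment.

Answer: LPAREN

Derivation:
pos=0: emit NUM '7' (now at pos=1)
pos=1: emit SEMI ';'
pos=3: emit LPAREN '('
pos=4: enter COMMENT mode (saw '/*')
exit COMMENT mode (now at pos=11)
pos=12: enter STRING mode
pos=12: emit STR "yes" (now at pos=17)
pos=18: emit NUM '12' (now at pos=20)
pos=21: emit ID 'z' (now at pos=22)
pos=23: emit ID 'z' (now at pos=24)
pos=25: enter COMMENT mode (saw '/*')
exit COMMENT mode (now at pos=40)
DONE. 7 tokens: [NUM, SEMI, LPAREN, STR, NUM, ID, ID]
Position 3: char is '(' -> LPAREN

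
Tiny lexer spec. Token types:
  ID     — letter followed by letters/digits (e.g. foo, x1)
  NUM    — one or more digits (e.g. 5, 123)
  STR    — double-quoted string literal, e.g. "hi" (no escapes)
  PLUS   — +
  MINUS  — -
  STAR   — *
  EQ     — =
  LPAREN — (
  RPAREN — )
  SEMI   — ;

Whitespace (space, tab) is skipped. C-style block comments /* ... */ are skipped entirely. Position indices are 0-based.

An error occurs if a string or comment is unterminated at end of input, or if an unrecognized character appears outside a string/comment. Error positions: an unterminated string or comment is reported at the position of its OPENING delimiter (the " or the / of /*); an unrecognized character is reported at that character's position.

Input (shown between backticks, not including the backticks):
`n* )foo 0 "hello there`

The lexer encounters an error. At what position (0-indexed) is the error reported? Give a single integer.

pos=0: emit ID 'n' (now at pos=1)
pos=1: emit STAR '*'
pos=3: emit RPAREN ')'
pos=4: emit ID 'foo' (now at pos=7)
pos=8: emit NUM '0' (now at pos=9)
pos=10: enter STRING mode
pos=10: ERROR — unterminated string

Answer: 10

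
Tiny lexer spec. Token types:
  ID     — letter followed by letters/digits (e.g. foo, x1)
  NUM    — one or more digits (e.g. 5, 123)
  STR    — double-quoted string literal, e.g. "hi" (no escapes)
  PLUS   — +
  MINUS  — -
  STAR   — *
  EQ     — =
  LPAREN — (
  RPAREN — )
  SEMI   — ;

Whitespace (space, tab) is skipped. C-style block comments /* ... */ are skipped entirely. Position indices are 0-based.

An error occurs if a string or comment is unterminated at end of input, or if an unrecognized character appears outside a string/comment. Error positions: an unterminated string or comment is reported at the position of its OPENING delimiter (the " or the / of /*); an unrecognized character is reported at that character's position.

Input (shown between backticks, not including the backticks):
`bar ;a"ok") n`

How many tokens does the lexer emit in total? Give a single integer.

Answer: 6

Derivation:
pos=0: emit ID 'bar' (now at pos=3)
pos=4: emit SEMI ';'
pos=5: emit ID 'a' (now at pos=6)
pos=6: enter STRING mode
pos=6: emit STR "ok" (now at pos=10)
pos=10: emit RPAREN ')'
pos=12: emit ID 'n' (now at pos=13)
DONE. 6 tokens: [ID, SEMI, ID, STR, RPAREN, ID]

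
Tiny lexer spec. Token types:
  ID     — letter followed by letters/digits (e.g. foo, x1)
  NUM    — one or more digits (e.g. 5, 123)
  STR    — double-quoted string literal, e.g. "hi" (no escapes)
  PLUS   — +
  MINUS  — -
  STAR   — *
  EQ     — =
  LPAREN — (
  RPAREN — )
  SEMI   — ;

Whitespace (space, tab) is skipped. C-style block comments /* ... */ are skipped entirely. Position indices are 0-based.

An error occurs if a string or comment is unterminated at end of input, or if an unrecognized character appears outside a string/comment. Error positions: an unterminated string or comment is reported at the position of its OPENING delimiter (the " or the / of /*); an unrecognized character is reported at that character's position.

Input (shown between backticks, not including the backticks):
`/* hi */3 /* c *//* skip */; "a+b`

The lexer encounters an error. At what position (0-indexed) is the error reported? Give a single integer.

Answer: 29

Derivation:
pos=0: enter COMMENT mode (saw '/*')
exit COMMENT mode (now at pos=8)
pos=8: emit NUM '3' (now at pos=9)
pos=10: enter COMMENT mode (saw '/*')
exit COMMENT mode (now at pos=17)
pos=17: enter COMMENT mode (saw '/*')
exit COMMENT mode (now at pos=27)
pos=27: emit SEMI ';'
pos=29: enter STRING mode
pos=29: ERROR — unterminated string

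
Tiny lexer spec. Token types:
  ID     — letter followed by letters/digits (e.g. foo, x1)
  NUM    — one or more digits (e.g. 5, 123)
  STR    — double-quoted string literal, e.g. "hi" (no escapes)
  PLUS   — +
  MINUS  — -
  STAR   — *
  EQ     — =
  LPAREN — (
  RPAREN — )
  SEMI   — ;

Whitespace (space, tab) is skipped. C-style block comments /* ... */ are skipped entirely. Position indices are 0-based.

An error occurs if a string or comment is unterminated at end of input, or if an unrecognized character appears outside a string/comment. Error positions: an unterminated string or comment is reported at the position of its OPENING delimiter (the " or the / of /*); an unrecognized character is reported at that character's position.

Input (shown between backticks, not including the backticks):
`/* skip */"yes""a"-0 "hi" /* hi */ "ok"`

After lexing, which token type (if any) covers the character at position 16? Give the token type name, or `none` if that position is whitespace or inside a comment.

pos=0: enter COMMENT mode (saw '/*')
exit COMMENT mode (now at pos=10)
pos=10: enter STRING mode
pos=10: emit STR "yes" (now at pos=15)
pos=15: enter STRING mode
pos=15: emit STR "a" (now at pos=18)
pos=18: emit MINUS '-'
pos=19: emit NUM '0' (now at pos=20)
pos=21: enter STRING mode
pos=21: emit STR "hi" (now at pos=25)
pos=26: enter COMMENT mode (saw '/*')
exit COMMENT mode (now at pos=34)
pos=35: enter STRING mode
pos=35: emit STR "ok" (now at pos=39)
DONE. 6 tokens: [STR, STR, MINUS, NUM, STR, STR]
Position 16: char is 'a' -> STR

Answer: STR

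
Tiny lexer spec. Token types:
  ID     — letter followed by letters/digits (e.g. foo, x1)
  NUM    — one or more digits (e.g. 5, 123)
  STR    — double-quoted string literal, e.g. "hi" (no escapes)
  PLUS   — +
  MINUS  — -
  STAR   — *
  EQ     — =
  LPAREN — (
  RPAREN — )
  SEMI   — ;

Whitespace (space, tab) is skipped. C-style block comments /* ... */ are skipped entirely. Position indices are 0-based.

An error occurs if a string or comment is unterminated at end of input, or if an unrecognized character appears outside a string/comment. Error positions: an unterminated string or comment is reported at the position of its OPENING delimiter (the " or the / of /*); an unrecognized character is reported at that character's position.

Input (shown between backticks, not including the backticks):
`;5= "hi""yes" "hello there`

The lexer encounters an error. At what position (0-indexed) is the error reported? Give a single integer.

Answer: 14

Derivation:
pos=0: emit SEMI ';'
pos=1: emit NUM '5' (now at pos=2)
pos=2: emit EQ '='
pos=4: enter STRING mode
pos=4: emit STR "hi" (now at pos=8)
pos=8: enter STRING mode
pos=8: emit STR "yes" (now at pos=13)
pos=14: enter STRING mode
pos=14: ERROR — unterminated string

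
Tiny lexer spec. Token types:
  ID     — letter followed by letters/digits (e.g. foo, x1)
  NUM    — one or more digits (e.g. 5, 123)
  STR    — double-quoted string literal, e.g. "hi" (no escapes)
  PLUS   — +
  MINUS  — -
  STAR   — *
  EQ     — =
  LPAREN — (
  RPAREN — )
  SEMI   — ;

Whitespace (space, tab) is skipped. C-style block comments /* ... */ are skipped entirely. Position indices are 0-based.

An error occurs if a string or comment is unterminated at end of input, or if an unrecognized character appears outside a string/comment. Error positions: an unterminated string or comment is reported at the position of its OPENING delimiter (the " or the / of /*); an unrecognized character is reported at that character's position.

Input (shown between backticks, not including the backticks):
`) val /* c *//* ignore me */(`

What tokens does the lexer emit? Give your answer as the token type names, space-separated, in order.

pos=0: emit RPAREN ')'
pos=2: emit ID 'val' (now at pos=5)
pos=6: enter COMMENT mode (saw '/*')
exit COMMENT mode (now at pos=13)
pos=13: enter COMMENT mode (saw '/*')
exit COMMENT mode (now at pos=28)
pos=28: emit LPAREN '('
DONE. 3 tokens: [RPAREN, ID, LPAREN]

Answer: RPAREN ID LPAREN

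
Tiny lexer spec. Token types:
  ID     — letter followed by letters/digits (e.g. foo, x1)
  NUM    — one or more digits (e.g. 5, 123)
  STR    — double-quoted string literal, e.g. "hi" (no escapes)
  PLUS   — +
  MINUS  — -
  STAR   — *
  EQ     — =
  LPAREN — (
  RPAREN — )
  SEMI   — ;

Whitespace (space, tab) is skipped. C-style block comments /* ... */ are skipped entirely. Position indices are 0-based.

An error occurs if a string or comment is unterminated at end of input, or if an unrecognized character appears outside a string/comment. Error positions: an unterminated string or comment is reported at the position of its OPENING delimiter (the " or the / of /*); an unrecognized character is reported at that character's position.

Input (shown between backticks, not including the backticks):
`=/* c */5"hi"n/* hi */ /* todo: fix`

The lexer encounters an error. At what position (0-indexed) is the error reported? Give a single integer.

pos=0: emit EQ '='
pos=1: enter COMMENT mode (saw '/*')
exit COMMENT mode (now at pos=8)
pos=8: emit NUM '5' (now at pos=9)
pos=9: enter STRING mode
pos=9: emit STR "hi" (now at pos=13)
pos=13: emit ID 'n' (now at pos=14)
pos=14: enter COMMENT mode (saw '/*')
exit COMMENT mode (now at pos=22)
pos=23: enter COMMENT mode (saw '/*')
pos=23: ERROR — unterminated comment (reached EOF)

Answer: 23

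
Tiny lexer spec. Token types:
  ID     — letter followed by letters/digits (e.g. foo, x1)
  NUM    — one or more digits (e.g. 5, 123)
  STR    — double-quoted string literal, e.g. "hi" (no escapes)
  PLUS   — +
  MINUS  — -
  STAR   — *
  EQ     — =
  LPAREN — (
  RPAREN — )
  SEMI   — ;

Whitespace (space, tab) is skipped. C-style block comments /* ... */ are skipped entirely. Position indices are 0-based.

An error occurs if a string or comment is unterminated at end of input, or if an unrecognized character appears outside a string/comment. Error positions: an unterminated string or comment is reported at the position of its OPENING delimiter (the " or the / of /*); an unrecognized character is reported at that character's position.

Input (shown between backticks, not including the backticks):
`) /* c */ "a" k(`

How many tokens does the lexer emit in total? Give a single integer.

Answer: 4

Derivation:
pos=0: emit RPAREN ')'
pos=2: enter COMMENT mode (saw '/*')
exit COMMENT mode (now at pos=9)
pos=10: enter STRING mode
pos=10: emit STR "a" (now at pos=13)
pos=14: emit ID 'k' (now at pos=15)
pos=15: emit LPAREN '('
DONE. 4 tokens: [RPAREN, STR, ID, LPAREN]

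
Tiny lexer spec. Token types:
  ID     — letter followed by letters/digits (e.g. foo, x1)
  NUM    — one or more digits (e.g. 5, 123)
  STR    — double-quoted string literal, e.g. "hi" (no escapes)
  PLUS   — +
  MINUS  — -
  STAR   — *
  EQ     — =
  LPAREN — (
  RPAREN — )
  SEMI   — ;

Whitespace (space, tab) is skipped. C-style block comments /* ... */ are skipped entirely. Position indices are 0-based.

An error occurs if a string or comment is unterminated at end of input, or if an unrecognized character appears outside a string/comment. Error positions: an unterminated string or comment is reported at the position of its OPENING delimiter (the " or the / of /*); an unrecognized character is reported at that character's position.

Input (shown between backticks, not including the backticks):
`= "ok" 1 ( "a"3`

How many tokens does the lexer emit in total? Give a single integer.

pos=0: emit EQ '='
pos=2: enter STRING mode
pos=2: emit STR "ok" (now at pos=6)
pos=7: emit NUM '1' (now at pos=8)
pos=9: emit LPAREN '('
pos=11: enter STRING mode
pos=11: emit STR "a" (now at pos=14)
pos=14: emit NUM '3' (now at pos=15)
DONE. 6 tokens: [EQ, STR, NUM, LPAREN, STR, NUM]

Answer: 6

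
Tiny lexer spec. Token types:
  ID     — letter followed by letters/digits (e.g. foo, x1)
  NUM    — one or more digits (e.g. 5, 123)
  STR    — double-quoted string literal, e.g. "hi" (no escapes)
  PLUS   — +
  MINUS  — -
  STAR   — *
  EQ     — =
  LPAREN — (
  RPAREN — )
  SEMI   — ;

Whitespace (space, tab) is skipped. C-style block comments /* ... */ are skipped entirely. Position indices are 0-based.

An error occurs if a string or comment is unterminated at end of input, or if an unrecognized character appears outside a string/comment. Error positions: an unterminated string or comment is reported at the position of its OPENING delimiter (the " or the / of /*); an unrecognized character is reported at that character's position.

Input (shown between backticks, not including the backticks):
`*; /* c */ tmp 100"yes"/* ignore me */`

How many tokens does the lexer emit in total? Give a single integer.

pos=0: emit STAR '*'
pos=1: emit SEMI ';'
pos=3: enter COMMENT mode (saw '/*')
exit COMMENT mode (now at pos=10)
pos=11: emit ID 'tmp' (now at pos=14)
pos=15: emit NUM '100' (now at pos=18)
pos=18: enter STRING mode
pos=18: emit STR "yes" (now at pos=23)
pos=23: enter COMMENT mode (saw '/*')
exit COMMENT mode (now at pos=38)
DONE. 5 tokens: [STAR, SEMI, ID, NUM, STR]

Answer: 5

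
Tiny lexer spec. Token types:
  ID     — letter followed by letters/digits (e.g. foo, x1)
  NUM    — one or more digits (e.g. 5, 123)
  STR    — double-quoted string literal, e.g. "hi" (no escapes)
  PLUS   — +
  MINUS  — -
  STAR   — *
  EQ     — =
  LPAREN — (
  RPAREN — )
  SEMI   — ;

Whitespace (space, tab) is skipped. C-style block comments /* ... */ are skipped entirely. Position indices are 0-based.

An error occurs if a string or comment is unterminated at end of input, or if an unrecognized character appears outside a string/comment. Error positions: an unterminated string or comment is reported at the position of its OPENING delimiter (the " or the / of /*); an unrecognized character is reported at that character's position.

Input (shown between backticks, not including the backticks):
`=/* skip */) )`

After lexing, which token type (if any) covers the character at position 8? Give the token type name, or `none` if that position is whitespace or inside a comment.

Answer: none

Derivation:
pos=0: emit EQ '='
pos=1: enter COMMENT mode (saw '/*')
exit COMMENT mode (now at pos=11)
pos=11: emit RPAREN ')'
pos=13: emit RPAREN ')'
DONE. 3 tokens: [EQ, RPAREN, RPAREN]
Position 8: char is ' ' -> none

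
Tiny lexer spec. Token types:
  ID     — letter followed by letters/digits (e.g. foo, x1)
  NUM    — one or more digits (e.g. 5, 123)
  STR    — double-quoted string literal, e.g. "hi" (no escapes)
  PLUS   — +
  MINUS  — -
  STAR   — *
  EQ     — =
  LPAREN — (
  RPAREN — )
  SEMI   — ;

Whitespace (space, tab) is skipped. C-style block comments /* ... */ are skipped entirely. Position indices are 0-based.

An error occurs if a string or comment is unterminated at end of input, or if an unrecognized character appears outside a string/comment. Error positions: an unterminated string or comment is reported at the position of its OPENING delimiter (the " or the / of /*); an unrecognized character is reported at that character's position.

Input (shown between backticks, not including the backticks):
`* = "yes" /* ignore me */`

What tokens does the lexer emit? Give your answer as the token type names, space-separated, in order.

Answer: STAR EQ STR

Derivation:
pos=0: emit STAR '*'
pos=2: emit EQ '='
pos=4: enter STRING mode
pos=4: emit STR "yes" (now at pos=9)
pos=10: enter COMMENT mode (saw '/*')
exit COMMENT mode (now at pos=25)
DONE. 3 tokens: [STAR, EQ, STR]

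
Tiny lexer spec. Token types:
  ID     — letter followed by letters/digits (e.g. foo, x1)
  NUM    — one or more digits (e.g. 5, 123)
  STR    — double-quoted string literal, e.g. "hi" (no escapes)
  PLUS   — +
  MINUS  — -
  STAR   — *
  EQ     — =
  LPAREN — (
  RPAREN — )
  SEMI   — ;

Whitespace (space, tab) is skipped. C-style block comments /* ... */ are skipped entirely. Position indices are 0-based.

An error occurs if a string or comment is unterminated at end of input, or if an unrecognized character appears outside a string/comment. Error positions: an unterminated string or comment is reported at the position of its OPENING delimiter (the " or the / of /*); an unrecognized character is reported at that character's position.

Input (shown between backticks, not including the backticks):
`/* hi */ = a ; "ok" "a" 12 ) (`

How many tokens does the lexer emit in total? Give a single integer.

pos=0: enter COMMENT mode (saw '/*')
exit COMMENT mode (now at pos=8)
pos=9: emit EQ '='
pos=11: emit ID 'a' (now at pos=12)
pos=13: emit SEMI ';'
pos=15: enter STRING mode
pos=15: emit STR "ok" (now at pos=19)
pos=20: enter STRING mode
pos=20: emit STR "a" (now at pos=23)
pos=24: emit NUM '12' (now at pos=26)
pos=27: emit RPAREN ')'
pos=29: emit LPAREN '('
DONE. 8 tokens: [EQ, ID, SEMI, STR, STR, NUM, RPAREN, LPAREN]

Answer: 8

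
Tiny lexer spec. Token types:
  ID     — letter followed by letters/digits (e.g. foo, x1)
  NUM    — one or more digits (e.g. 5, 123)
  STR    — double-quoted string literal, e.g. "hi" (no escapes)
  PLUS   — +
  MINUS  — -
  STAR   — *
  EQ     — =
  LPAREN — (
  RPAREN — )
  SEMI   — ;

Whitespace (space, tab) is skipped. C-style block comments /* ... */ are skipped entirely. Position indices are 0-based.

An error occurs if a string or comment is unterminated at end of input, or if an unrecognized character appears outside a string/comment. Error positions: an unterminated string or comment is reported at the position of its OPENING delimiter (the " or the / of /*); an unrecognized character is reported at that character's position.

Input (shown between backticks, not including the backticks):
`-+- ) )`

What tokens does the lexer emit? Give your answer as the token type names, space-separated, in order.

Answer: MINUS PLUS MINUS RPAREN RPAREN

Derivation:
pos=0: emit MINUS '-'
pos=1: emit PLUS '+'
pos=2: emit MINUS '-'
pos=4: emit RPAREN ')'
pos=6: emit RPAREN ')'
DONE. 5 tokens: [MINUS, PLUS, MINUS, RPAREN, RPAREN]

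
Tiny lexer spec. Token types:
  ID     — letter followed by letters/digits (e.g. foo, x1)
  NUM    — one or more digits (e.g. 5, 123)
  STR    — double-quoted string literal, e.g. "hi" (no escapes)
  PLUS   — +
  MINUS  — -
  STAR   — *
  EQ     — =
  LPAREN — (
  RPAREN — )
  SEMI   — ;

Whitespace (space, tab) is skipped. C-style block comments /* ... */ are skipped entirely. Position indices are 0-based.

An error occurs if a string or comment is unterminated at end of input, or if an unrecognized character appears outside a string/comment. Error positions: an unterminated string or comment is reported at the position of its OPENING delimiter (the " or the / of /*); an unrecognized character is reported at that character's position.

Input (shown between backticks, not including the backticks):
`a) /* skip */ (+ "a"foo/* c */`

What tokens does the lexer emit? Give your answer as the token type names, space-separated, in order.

Answer: ID RPAREN LPAREN PLUS STR ID

Derivation:
pos=0: emit ID 'a' (now at pos=1)
pos=1: emit RPAREN ')'
pos=3: enter COMMENT mode (saw '/*')
exit COMMENT mode (now at pos=13)
pos=14: emit LPAREN '('
pos=15: emit PLUS '+'
pos=17: enter STRING mode
pos=17: emit STR "a" (now at pos=20)
pos=20: emit ID 'foo' (now at pos=23)
pos=23: enter COMMENT mode (saw '/*')
exit COMMENT mode (now at pos=30)
DONE. 6 tokens: [ID, RPAREN, LPAREN, PLUS, STR, ID]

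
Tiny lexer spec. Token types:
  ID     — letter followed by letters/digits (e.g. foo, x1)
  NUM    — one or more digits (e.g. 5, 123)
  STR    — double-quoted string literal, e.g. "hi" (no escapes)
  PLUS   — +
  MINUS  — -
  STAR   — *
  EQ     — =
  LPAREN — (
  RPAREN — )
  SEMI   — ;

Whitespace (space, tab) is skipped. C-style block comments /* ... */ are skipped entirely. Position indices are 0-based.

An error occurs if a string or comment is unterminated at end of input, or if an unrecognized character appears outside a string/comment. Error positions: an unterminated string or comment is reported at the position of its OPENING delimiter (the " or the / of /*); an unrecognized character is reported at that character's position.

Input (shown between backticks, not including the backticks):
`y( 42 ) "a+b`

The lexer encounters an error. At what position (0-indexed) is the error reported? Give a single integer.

Answer: 8

Derivation:
pos=0: emit ID 'y' (now at pos=1)
pos=1: emit LPAREN '('
pos=3: emit NUM '42' (now at pos=5)
pos=6: emit RPAREN ')'
pos=8: enter STRING mode
pos=8: ERROR — unterminated string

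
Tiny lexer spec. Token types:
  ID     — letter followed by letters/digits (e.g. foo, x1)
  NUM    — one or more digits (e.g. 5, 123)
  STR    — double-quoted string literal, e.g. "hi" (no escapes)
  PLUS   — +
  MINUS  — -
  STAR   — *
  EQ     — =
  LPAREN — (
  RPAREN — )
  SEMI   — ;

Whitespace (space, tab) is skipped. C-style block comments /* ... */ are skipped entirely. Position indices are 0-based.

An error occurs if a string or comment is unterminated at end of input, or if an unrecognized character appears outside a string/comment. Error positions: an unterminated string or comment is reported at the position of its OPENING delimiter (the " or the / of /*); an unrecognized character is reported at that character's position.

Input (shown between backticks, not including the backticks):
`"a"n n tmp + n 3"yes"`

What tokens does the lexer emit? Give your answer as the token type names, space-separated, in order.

Answer: STR ID ID ID PLUS ID NUM STR

Derivation:
pos=0: enter STRING mode
pos=0: emit STR "a" (now at pos=3)
pos=3: emit ID 'n' (now at pos=4)
pos=5: emit ID 'n' (now at pos=6)
pos=7: emit ID 'tmp' (now at pos=10)
pos=11: emit PLUS '+'
pos=13: emit ID 'n' (now at pos=14)
pos=15: emit NUM '3' (now at pos=16)
pos=16: enter STRING mode
pos=16: emit STR "yes" (now at pos=21)
DONE. 8 tokens: [STR, ID, ID, ID, PLUS, ID, NUM, STR]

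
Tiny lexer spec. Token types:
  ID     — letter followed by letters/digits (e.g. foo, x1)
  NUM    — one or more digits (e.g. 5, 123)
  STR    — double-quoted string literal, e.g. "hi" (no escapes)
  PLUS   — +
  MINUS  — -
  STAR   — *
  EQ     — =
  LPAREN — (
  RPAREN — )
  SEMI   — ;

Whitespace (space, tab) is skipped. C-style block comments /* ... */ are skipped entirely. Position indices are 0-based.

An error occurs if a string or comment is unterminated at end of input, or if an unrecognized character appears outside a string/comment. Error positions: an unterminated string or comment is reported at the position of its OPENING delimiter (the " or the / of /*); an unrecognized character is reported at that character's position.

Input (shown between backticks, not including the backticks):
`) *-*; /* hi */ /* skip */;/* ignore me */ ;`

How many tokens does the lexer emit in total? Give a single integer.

pos=0: emit RPAREN ')'
pos=2: emit STAR '*'
pos=3: emit MINUS '-'
pos=4: emit STAR '*'
pos=5: emit SEMI ';'
pos=7: enter COMMENT mode (saw '/*')
exit COMMENT mode (now at pos=15)
pos=16: enter COMMENT mode (saw '/*')
exit COMMENT mode (now at pos=26)
pos=26: emit SEMI ';'
pos=27: enter COMMENT mode (saw '/*')
exit COMMENT mode (now at pos=42)
pos=43: emit SEMI ';'
DONE. 7 tokens: [RPAREN, STAR, MINUS, STAR, SEMI, SEMI, SEMI]

Answer: 7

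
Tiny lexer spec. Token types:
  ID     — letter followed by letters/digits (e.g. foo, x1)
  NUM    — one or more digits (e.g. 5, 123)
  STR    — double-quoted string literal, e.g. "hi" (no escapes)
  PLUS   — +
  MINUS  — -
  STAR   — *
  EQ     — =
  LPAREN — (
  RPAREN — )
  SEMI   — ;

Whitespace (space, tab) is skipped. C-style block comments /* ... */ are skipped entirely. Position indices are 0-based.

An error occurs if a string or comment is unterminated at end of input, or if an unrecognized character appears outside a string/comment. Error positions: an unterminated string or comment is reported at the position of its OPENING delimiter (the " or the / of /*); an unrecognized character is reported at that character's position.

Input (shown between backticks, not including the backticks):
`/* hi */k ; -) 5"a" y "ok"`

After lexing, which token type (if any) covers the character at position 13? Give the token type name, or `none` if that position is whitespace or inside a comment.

pos=0: enter COMMENT mode (saw '/*')
exit COMMENT mode (now at pos=8)
pos=8: emit ID 'k' (now at pos=9)
pos=10: emit SEMI ';'
pos=12: emit MINUS '-'
pos=13: emit RPAREN ')'
pos=15: emit NUM '5' (now at pos=16)
pos=16: enter STRING mode
pos=16: emit STR "a" (now at pos=19)
pos=20: emit ID 'y' (now at pos=21)
pos=22: enter STRING mode
pos=22: emit STR "ok" (now at pos=26)
DONE. 8 tokens: [ID, SEMI, MINUS, RPAREN, NUM, STR, ID, STR]
Position 13: char is ')' -> RPAREN

Answer: RPAREN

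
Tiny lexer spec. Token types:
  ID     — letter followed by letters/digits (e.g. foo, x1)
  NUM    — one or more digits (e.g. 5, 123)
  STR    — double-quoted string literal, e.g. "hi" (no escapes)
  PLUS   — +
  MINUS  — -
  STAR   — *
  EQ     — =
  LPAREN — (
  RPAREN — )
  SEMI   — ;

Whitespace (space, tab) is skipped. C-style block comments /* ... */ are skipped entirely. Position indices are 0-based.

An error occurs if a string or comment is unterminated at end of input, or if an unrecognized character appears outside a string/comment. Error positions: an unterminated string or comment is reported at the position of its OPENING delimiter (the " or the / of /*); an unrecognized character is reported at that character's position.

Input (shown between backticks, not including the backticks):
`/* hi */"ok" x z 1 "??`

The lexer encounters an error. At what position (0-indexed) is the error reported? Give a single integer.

pos=0: enter COMMENT mode (saw '/*')
exit COMMENT mode (now at pos=8)
pos=8: enter STRING mode
pos=8: emit STR "ok" (now at pos=12)
pos=13: emit ID 'x' (now at pos=14)
pos=15: emit ID 'z' (now at pos=16)
pos=17: emit NUM '1' (now at pos=18)
pos=19: enter STRING mode
pos=19: ERROR — unterminated string

Answer: 19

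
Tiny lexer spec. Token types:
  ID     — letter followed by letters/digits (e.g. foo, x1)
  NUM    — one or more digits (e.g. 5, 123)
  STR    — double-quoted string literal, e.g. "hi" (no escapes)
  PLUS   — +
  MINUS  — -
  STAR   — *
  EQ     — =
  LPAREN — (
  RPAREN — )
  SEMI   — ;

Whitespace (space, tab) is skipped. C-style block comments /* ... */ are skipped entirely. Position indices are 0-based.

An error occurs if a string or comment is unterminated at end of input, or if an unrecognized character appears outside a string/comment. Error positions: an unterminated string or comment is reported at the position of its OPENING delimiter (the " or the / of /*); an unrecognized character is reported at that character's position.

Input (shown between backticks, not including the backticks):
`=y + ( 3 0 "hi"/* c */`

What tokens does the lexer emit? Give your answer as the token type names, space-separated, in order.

pos=0: emit EQ '='
pos=1: emit ID 'y' (now at pos=2)
pos=3: emit PLUS '+'
pos=5: emit LPAREN '('
pos=7: emit NUM '3' (now at pos=8)
pos=9: emit NUM '0' (now at pos=10)
pos=11: enter STRING mode
pos=11: emit STR "hi" (now at pos=15)
pos=15: enter COMMENT mode (saw '/*')
exit COMMENT mode (now at pos=22)
DONE. 7 tokens: [EQ, ID, PLUS, LPAREN, NUM, NUM, STR]

Answer: EQ ID PLUS LPAREN NUM NUM STR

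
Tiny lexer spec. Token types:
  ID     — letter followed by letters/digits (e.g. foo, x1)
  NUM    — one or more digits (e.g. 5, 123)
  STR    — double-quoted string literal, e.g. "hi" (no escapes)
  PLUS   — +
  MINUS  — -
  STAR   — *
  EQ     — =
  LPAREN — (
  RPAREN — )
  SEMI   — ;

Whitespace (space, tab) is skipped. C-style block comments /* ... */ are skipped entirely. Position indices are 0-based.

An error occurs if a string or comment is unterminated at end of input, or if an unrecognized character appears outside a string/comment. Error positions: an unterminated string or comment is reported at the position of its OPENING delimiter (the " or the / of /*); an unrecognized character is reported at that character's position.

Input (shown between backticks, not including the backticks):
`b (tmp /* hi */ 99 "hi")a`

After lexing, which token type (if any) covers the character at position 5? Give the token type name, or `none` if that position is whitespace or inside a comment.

pos=0: emit ID 'b' (now at pos=1)
pos=2: emit LPAREN '('
pos=3: emit ID 'tmp' (now at pos=6)
pos=7: enter COMMENT mode (saw '/*')
exit COMMENT mode (now at pos=15)
pos=16: emit NUM '99' (now at pos=18)
pos=19: enter STRING mode
pos=19: emit STR "hi" (now at pos=23)
pos=23: emit RPAREN ')'
pos=24: emit ID 'a' (now at pos=25)
DONE. 7 tokens: [ID, LPAREN, ID, NUM, STR, RPAREN, ID]
Position 5: char is 'p' -> ID

Answer: ID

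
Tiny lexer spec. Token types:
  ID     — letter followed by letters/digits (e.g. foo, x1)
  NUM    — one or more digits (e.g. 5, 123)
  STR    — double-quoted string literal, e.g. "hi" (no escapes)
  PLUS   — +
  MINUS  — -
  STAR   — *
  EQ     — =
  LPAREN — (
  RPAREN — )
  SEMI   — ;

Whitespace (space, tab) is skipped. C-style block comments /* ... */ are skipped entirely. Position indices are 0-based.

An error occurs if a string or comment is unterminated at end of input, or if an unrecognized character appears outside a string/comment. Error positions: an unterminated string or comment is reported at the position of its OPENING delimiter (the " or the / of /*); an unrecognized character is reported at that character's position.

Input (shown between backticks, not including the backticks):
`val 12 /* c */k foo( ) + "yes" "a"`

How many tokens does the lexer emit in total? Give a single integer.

pos=0: emit ID 'val' (now at pos=3)
pos=4: emit NUM '12' (now at pos=6)
pos=7: enter COMMENT mode (saw '/*')
exit COMMENT mode (now at pos=14)
pos=14: emit ID 'k' (now at pos=15)
pos=16: emit ID 'foo' (now at pos=19)
pos=19: emit LPAREN '('
pos=21: emit RPAREN ')'
pos=23: emit PLUS '+'
pos=25: enter STRING mode
pos=25: emit STR "yes" (now at pos=30)
pos=31: enter STRING mode
pos=31: emit STR "a" (now at pos=34)
DONE. 9 tokens: [ID, NUM, ID, ID, LPAREN, RPAREN, PLUS, STR, STR]

Answer: 9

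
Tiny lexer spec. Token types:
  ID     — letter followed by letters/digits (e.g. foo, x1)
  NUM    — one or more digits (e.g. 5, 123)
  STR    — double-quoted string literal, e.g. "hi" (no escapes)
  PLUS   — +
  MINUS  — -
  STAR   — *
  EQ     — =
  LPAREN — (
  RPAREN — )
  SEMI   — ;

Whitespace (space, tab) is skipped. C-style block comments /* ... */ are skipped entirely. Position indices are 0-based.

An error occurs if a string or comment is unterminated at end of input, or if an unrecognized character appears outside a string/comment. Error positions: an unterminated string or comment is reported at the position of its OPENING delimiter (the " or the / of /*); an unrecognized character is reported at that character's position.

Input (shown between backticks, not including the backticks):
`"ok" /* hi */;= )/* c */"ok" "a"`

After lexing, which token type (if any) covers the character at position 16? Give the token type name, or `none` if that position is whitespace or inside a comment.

Answer: RPAREN

Derivation:
pos=0: enter STRING mode
pos=0: emit STR "ok" (now at pos=4)
pos=5: enter COMMENT mode (saw '/*')
exit COMMENT mode (now at pos=13)
pos=13: emit SEMI ';'
pos=14: emit EQ '='
pos=16: emit RPAREN ')'
pos=17: enter COMMENT mode (saw '/*')
exit COMMENT mode (now at pos=24)
pos=24: enter STRING mode
pos=24: emit STR "ok" (now at pos=28)
pos=29: enter STRING mode
pos=29: emit STR "a" (now at pos=32)
DONE. 6 tokens: [STR, SEMI, EQ, RPAREN, STR, STR]
Position 16: char is ')' -> RPAREN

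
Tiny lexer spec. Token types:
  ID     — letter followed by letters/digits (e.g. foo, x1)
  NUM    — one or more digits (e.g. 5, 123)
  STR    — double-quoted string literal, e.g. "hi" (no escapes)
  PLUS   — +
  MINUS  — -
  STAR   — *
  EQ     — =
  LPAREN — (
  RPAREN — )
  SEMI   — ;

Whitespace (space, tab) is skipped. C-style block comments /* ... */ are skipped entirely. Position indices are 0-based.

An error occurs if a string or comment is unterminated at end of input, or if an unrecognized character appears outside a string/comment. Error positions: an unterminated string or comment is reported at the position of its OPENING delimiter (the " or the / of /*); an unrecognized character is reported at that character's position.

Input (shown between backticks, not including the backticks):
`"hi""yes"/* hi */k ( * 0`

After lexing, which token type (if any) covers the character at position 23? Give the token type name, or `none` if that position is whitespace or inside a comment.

Answer: NUM

Derivation:
pos=0: enter STRING mode
pos=0: emit STR "hi" (now at pos=4)
pos=4: enter STRING mode
pos=4: emit STR "yes" (now at pos=9)
pos=9: enter COMMENT mode (saw '/*')
exit COMMENT mode (now at pos=17)
pos=17: emit ID 'k' (now at pos=18)
pos=19: emit LPAREN '('
pos=21: emit STAR '*'
pos=23: emit NUM '0' (now at pos=24)
DONE. 6 tokens: [STR, STR, ID, LPAREN, STAR, NUM]
Position 23: char is '0' -> NUM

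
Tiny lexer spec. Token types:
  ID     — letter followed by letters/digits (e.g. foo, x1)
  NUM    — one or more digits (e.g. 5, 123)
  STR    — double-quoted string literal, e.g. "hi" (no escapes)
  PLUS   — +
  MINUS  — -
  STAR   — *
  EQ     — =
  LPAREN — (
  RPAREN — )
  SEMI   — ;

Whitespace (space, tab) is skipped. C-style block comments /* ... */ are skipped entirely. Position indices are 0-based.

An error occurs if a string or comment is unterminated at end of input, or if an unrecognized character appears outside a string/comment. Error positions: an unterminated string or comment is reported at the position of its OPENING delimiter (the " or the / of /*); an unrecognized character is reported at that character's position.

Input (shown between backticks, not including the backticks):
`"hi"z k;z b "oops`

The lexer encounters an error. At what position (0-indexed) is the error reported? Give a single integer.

Answer: 12

Derivation:
pos=0: enter STRING mode
pos=0: emit STR "hi" (now at pos=4)
pos=4: emit ID 'z' (now at pos=5)
pos=6: emit ID 'k' (now at pos=7)
pos=7: emit SEMI ';'
pos=8: emit ID 'z' (now at pos=9)
pos=10: emit ID 'b' (now at pos=11)
pos=12: enter STRING mode
pos=12: ERROR — unterminated string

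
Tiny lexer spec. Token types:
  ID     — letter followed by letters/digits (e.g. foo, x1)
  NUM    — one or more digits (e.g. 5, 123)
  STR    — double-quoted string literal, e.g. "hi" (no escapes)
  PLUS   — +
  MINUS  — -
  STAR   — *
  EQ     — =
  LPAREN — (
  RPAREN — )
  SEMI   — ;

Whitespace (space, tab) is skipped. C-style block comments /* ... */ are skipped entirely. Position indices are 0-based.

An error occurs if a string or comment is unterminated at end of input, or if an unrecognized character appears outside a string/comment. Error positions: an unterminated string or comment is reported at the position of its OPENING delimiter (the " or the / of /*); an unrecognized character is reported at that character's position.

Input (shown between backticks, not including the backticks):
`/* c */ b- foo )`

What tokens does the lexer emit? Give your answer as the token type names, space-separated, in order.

pos=0: enter COMMENT mode (saw '/*')
exit COMMENT mode (now at pos=7)
pos=8: emit ID 'b' (now at pos=9)
pos=9: emit MINUS '-'
pos=11: emit ID 'foo' (now at pos=14)
pos=15: emit RPAREN ')'
DONE. 4 tokens: [ID, MINUS, ID, RPAREN]

Answer: ID MINUS ID RPAREN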